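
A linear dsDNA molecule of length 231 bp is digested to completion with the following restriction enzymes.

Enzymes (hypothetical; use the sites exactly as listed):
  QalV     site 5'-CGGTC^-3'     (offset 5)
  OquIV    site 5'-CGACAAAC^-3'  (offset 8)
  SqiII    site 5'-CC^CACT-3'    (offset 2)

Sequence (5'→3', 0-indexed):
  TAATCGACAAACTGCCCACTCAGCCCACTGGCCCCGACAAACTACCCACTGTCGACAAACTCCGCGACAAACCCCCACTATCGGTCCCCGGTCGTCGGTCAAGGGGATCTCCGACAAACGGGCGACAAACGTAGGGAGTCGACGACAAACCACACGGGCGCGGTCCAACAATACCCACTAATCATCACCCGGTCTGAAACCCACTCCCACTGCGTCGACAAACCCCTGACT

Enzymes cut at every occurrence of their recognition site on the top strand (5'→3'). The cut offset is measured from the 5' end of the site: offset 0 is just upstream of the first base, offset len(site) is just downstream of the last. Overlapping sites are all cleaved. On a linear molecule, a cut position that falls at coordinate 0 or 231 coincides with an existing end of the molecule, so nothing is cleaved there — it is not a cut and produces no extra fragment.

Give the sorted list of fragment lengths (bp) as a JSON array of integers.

[3,4,4,6,7,7,7,8,9,10,11,11,12,12,14,15,16,17,19,19,20]

Per-enzyme occurrences:
  QalV CGGTC/5: at [81, 88, 95, 160, 189] ⇒ [86, 93, 100, 165, 194]
  OquIV CGACAAAC/8: at [4, 34, 52, 64, 111, 122, 142, 215] ⇒ [12, 42, 60, 72, 119, 130, 150, 223]
  SqiII CCCACT/2: at [14, 23, 44, 73, 173, 199, 205] ⇒ [16, 25, 46, 75, 175, 201, 207]

Pooled cuts: [12, 16, 25, 42, 46, 60, 72, 75, 86, 93, 100, 119, 130, 150, 165, 175, 194, 201, 207, 223]

Fragments:
  [0,12): 12 bp
  [12,16): 4 bp
  [16,25): 9 bp
  [25,42): 17 bp
  [42,46): 4 bp
  [46,60): 14 bp
  [60,72): 12 bp
  [72,75): 3 bp
  [75,86): 11 bp
  [86,93): 7 bp
  [93,100): 7 bp
  [100,119): 19 bp
  [119,130): 11 bp
  [130,150): 20 bp
  [150,165): 15 bp
  [165,175): 10 bp
  [175,194): 19 bp
  [194,201): 7 bp
  [201,207): 6 bp
  [207,223): 16 bp
  [223,231): 8 bp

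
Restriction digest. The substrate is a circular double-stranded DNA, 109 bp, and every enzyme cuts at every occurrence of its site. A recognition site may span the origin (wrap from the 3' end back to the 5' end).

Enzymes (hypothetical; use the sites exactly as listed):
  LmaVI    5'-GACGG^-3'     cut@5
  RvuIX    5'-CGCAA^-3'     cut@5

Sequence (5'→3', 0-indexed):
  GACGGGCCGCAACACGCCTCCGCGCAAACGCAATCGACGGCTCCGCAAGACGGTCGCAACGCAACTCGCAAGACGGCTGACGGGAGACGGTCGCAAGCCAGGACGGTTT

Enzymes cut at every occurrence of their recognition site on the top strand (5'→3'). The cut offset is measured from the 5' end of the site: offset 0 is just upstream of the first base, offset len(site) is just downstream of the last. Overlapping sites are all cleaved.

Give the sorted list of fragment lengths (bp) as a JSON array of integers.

[5,5,5,6,6,6,7,7,7,7,7,8,8,10,15]

Scan for sites:
  LmaVI (GACGG, off=5): starts [0, 35, 48, 71, 78, 85, 101] → cuts [5, 40, 53, 76, 83, 90, 106]
  RvuIX (CGCAA, off=5): starts [7, 22, 28, 43, 54, 59, 66, 91] → cuts [12, 27, 33, 48, 59, 64, 71, 96]

Pooled cuts: [5, 12, 27, 33, 40, 48, 53, 59, 64, 71, 76, 83, 90, 96, 106]

Fragments:
  5→12: 7 bp
  12→27: 15 bp
  27→33: 6 bp
  33→40: 7 bp
  40→48: 8 bp
  48→53: 5 bp
  53→59: 6 bp
  59→64: 5 bp
  64→71: 7 bp
  71→76: 5 bp
  76→83: 7 bp
  83→90: 7 bp
  90→96: 6 bp
  96→106: 10 bp
  106→5 (wrap): 109-106+5 = 8 bp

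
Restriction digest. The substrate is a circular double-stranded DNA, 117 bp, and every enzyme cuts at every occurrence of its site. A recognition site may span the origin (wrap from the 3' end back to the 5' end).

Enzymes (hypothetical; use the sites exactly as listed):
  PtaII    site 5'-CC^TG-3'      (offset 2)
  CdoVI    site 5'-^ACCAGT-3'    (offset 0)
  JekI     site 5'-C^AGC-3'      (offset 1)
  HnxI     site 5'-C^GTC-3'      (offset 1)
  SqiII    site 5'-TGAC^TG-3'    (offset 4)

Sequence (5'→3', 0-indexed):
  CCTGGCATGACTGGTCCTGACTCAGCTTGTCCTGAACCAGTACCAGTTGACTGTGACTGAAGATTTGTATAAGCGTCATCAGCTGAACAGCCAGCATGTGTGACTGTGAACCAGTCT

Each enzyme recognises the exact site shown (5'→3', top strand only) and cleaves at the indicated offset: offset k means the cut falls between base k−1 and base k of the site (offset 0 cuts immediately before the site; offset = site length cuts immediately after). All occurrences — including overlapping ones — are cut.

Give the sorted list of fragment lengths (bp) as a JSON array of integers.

[3,4,5,6,6,6,6,6,8,9,9,10,10,12,17]

Per-enzyme occurrences:
  PtaII (CCTG, off=2): starts [0, 15, 30] → cuts [2, 17, 32]
  CdoVI (ACCAGT, off=0): starts [35, 41, 109] → cuts [35, 41, 109]
  JekI (CAGC, off=1): starts [22, 79, 87, 91] → cuts [23, 80, 88, 92]
  HnxI (CGTC, off=1): starts [73] → cuts [74]
  SqiII (TGACTG, off=4): starts [7, 47, 53, 100] → cuts [11, 51, 57, 104]

All cut coordinates (distinct, sorted): [2, 11, 17, 23, 32, 35, 41, 51, 57, 74, 80, 88, 92, 104, 109]

Fragment lengths:
  2→11: 9 bp
  11→17: 6 bp
  17→23: 6 bp
  23→32: 9 bp
  32→35: 3 bp
  35→41: 6 bp
  41→51: 10 bp
  51→57: 6 bp
  57→74: 17 bp
  74→80: 6 bp
  80→88: 8 bp
  88→92: 4 bp
  92→104: 12 bp
  104→109: 5 bp
  109→2 (wrap): 117-109+2 = 10 bp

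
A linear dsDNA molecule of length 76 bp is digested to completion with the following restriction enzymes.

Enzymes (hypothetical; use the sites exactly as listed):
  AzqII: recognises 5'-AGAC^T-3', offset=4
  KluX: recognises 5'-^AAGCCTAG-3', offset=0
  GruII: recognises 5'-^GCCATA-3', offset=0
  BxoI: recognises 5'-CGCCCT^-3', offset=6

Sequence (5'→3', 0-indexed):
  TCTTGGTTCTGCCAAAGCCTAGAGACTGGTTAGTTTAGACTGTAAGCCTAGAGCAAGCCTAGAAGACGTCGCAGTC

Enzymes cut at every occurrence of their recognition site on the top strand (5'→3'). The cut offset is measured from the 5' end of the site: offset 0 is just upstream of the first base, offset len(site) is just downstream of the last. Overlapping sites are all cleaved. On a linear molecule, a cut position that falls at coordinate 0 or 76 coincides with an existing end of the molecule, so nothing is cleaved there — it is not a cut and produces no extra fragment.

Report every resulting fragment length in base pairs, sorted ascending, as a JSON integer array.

[3,11,12,14,14,22]

Site scan:
  AzqII (AGACT, off=4): starts [22, 36] → cuts [26, 40]
  KluX (AAGCCTAG, off=0): starts [14, 43, 54] → cuts [14, 43, 54]
  GruII (GCCATA, off=0): no sites
  BxoI (CGCCCT, off=6): no sites

All cut coordinates (distinct, sorted): [14, 26, 40, 43, 54]

Fragments:
  [0,14): 14 bp
  [14,26): 12 bp
  [26,40): 14 bp
  [40,43): 3 bp
  [43,54): 11 bp
  [54,76): 22 bp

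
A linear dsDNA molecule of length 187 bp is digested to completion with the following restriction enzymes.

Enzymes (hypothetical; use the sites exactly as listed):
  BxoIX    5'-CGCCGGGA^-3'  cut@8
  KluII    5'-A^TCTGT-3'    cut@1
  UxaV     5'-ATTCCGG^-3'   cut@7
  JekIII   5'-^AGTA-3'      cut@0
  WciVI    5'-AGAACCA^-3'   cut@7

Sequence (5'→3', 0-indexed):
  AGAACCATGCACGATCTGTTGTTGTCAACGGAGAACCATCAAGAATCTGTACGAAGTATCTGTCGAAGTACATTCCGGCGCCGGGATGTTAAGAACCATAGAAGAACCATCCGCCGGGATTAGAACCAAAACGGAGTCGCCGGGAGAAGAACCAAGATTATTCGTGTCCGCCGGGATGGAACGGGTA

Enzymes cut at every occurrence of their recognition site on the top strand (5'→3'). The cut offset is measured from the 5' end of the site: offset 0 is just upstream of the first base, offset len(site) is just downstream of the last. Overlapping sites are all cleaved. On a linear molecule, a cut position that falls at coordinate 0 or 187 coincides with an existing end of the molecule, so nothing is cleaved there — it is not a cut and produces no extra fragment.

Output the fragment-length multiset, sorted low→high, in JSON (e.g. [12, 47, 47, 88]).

Site scan:
  BxoIX CGCCGGGA/8: at [78, 111, 137, 168] ⇒ [86, 119, 145, 176]
  KluII ATCTGT/1: at [13, 44, 57] ⇒ [14, 45, 58]
  UxaV ATTCCGG/7: at [71] ⇒ [78]
  JekIII AGTA/0: at [54, 66] ⇒ [54, 66]
  WciVI AGAACCA/7: at [0, 31, 91, 102, 121, 147] ⇒ [7, 38, 98, 109, 128, 154]

Pooled cuts: [7, 14, 38, 45, 54, 58, 66, 78, 86, 98, 109, 119, 128, 145, 154, 176]

Fragments:
  [0,7): 7 bp
  [7,14): 7 bp
  [14,38): 24 bp
  [38,45): 7 bp
  [45,54): 9 bp
  [54,58): 4 bp
  [58,66): 8 bp
  [66,78): 12 bp
  [78,86): 8 bp
  [86,98): 12 bp
  [98,109): 11 bp
  [109,119): 10 bp
  [119,128): 9 bp
  [128,145): 17 bp
  [145,154): 9 bp
  [154,176): 22 bp
  [176,187): 11 bp

[4,7,7,7,8,8,9,9,9,10,11,11,12,12,17,22,24]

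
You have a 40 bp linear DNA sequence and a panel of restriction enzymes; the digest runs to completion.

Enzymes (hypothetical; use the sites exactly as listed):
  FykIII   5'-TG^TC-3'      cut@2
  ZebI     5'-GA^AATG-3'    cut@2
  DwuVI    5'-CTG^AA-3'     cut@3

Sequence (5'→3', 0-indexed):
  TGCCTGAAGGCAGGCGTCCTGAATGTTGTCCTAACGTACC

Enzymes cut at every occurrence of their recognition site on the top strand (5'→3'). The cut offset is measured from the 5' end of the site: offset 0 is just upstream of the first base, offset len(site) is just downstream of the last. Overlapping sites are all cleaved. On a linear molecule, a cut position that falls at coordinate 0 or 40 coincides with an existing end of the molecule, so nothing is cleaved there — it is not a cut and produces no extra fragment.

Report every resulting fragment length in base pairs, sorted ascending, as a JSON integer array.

Scan for sites:
  FykIII (TGTC, off=2): starts [26] → cuts [28]
  ZebI (GAAATG, off=2): no sites
  DwuVI (CTGAA, off=3): starts [3, 18] → cuts [6, 21]

All cut coordinates (distinct, sorted): [6, 21, 28]

Fragment lengths:
  [0,6): 6 bp
  [6,21): 15 bp
  [21,28): 7 bp
  [28,40): 12 bp

[6,7,12,15]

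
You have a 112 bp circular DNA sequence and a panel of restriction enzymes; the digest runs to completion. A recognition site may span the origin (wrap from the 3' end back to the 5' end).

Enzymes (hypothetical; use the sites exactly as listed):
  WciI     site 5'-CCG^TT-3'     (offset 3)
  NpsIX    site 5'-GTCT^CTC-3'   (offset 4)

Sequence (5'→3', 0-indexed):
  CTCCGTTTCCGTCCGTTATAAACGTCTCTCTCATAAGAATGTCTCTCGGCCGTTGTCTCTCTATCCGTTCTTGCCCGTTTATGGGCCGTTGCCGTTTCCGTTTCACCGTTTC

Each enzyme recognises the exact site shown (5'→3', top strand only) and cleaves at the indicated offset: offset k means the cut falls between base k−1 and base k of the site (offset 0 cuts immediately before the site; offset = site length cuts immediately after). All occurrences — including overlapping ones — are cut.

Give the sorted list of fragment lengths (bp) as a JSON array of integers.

[6,6,6,8,8,9,9,10,10,11,12,17]

Per-enzyme occurrences:
  WciI (CCGTT, off=3): starts [2, 12, 49, 64, 74, 85, 91, 97, 105] → cuts [5, 15, 52, 67, 77, 88, 94, 100, 108]
  NpsIX (GTCTCTC, off=4): starts [23, 40, 54] → cuts [27, 44, 58]

All cut coordinates (distinct, sorted): [5, 15, 27, 44, 52, 58, 67, 77, 88, 94, 100, 108]

Fragments:
  5→15: 10 bp
  15→27: 12 bp
  27→44: 17 bp
  44→52: 8 bp
  52→58: 6 bp
  58→67: 9 bp
  67→77: 10 bp
  77→88: 11 bp
  88→94: 6 bp
  94→100: 6 bp
  100→108: 8 bp
  108→5 (wrap): 112-108+5 = 9 bp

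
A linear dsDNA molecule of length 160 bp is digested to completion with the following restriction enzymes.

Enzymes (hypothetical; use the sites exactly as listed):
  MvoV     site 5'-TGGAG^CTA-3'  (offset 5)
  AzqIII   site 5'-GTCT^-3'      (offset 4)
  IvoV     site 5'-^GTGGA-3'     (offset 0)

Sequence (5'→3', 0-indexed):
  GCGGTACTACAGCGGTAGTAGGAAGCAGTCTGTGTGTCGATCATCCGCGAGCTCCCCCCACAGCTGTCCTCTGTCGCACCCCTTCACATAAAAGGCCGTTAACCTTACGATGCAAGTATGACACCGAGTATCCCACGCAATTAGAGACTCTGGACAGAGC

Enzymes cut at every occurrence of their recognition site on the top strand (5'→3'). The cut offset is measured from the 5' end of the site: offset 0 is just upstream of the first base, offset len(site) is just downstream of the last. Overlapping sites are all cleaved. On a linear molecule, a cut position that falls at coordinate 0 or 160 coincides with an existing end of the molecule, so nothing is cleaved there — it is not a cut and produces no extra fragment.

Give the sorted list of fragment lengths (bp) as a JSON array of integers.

Per-enzyme occurrences:
  MvoV (TGGAGCTA, off=5): no sites
  AzqIII GTCT/4: at [27] ⇒ [31]
  IvoV (GTGGA, off=0): no sites

All cut coordinates (distinct, sorted): [31]

Fragments:
  [0,31): 31 bp
  [31,160): 129 bp

[31,129]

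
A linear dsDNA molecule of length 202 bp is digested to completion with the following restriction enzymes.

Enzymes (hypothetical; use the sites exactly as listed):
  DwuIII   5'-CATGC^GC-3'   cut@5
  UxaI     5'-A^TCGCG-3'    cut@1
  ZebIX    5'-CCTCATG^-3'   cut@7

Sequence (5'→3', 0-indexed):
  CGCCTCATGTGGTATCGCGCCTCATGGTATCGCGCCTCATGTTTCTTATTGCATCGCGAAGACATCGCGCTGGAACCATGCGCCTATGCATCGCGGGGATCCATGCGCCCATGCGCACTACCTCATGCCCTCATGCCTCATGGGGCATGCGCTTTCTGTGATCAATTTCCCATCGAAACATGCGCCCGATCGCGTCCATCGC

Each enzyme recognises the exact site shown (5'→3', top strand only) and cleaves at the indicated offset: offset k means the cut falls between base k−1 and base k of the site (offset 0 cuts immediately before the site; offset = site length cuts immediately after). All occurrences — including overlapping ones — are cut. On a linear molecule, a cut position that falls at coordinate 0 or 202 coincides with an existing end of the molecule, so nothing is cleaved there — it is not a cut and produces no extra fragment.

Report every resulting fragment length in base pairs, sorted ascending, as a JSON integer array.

[3,5,6,7,8,8,8,9,9,11,12,12,12,13,13,16,17,33]

Scan for sites:
  DwuIII (CATGCGC, off=5): starts [76, 101, 109, 145, 178] → cuts [81, 106, 114, 150, 183]
  UxaI (ATCGCG, off=1): starts [13, 28, 52, 63, 89, 188] → cuts [14, 29, 53, 64, 90, 189]
  ZebIX (CCTCATG, off=7): starts [2, 19, 34, 120, 128, 135] → cuts [9, 26, 41, 127, 135, 142]

Pooled cuts: [9, 14, 26, 29, 41, 53, 64, 81, 90, 106, 114, 127, 135, 142, 150, 183, 189]

Fragments:
  [0,9): 9 bp
  [9,14): 5 bp
  [14,26): 12 bp
  [26,29): 3 bp
  [29,41): 12 bp
  [41,53): 12 bp
  [53,64): 11 bp
  [64,81): 17 bp
  [81,90): 9 bp
  [90,106): 16 bp
  [106,114): 8 bp
  [114,127): 13 bp
  [127,135): 8 bp
  [135,142): 7 bp
  [142,150): 8 bp
  [150,183): 33 bp
  [183,189): 6 bp
  [189,202): 13 bp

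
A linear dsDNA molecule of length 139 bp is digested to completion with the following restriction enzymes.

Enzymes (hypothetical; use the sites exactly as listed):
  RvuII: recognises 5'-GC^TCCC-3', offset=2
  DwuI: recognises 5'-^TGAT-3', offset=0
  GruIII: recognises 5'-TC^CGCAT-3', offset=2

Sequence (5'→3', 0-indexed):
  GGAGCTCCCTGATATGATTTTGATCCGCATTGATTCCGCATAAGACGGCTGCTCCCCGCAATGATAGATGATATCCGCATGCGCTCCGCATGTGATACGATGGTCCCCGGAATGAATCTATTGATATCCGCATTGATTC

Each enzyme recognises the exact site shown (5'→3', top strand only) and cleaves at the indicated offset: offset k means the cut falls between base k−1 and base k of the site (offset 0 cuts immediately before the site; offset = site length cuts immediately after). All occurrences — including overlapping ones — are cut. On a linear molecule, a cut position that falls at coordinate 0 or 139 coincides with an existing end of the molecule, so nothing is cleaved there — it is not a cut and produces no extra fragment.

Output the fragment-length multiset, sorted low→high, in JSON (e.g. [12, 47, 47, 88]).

Site scan:
  RvuII (GCTCCC, off=2): starts [3, 50] → cuts [5, 52]
  DwuI (TGAT, off=0): starts [9, 14, 20, 30, 61, 68, 92, 121, 133] → cuts [9, 14, 20, 30, 61, 68, 92, 121, 133]
  GruIII (TCCGCAT, off=2): starts [23, 34, 73, 84, 126] → cuts [25, 36, 75, 86, 128]

All cut coordinates (distinct, sorted): [5, 9, 14, 20, 25, 30, 36, 52, 61, 68, 75, 86, 92, 121, 128, 133]

Fragments:
  [0,5): 5 bp
  [5,9): 4 bp
  [9,14): 5 bp
  [14,20): 6 bp
  [20,25): 5 bp
  [25,30): 5 bp
  [30,36): 6 bp
  [36,52): 16 bp
  [52,61): 9 bp
  [61,68): 7 bp
  [68,75): 7 bp
  [75,86): 11 bp
  [86,92): 6 bp
  [92,121): 29 bp
  [121,128): 7 bp
  [128,133): 5 bp
  [133,139): 6 bp

[4,5,5,5,5,5,6,6,6,6,7,7,7,9,11,16,29]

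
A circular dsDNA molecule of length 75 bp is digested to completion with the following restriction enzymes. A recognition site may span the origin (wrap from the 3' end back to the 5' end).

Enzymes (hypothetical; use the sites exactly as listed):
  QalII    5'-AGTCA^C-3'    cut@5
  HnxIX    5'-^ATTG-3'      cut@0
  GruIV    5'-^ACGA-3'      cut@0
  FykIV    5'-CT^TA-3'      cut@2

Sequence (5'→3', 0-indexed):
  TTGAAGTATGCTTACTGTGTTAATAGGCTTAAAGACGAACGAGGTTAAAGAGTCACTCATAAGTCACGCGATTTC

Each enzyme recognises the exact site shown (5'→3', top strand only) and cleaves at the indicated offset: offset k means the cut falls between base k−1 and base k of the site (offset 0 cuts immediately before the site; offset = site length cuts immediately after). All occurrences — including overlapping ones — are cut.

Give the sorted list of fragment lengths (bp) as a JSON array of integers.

Scan for sites:
  QalII (AGTCAC, off=5): starts [50, 61] → cuts [55, 66]
  HnxIX (ATTG, off=0): no sites
  GruIV (ACGA, off=0): starts [34, 38] → cuts [34, 38]
  FykIV (CTTA, off=2): starts [10, 27] → cuts [12, 29]

All cut coordinates (distinct, sorted): [12, 29, 34, 38, 55, 66]

Fragment lengths:
  12→29: 17 bp
  29→34: 5 bp
  34→38: 4 bp
  38→55: 17 bp
  55→66: 11 bp
  66→12 (wrap): 75-66+12 = 21 bp

[4,5,11,17,17,21]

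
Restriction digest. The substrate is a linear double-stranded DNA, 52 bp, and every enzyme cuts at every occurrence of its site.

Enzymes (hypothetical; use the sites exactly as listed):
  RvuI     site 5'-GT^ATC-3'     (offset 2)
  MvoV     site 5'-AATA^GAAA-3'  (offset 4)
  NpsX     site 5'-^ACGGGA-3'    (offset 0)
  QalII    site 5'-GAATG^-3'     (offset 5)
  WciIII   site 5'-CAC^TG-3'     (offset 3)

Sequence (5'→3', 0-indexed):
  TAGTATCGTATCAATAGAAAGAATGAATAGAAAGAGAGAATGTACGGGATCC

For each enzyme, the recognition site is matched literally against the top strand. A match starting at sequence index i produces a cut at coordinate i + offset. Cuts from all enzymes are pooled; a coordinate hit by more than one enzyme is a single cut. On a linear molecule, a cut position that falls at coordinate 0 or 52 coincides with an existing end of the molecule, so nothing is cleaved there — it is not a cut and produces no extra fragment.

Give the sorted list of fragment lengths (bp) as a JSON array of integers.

[1,4,4,5,7,9,9,13]

Site scan:
  RvuI GTATC/2: at [2, 7] ⇒ [4, 9]
  MvoV AATAGAAA/4: at [12, 25] ⇒ [16, 29]
  NpsX ACGGGA/0: at [43] ⇒ [43]
  QalII GAATG/5: at [20, 37] ⇒ [25, 42]
  WciIII (CACTG, off=3): no sites

Pooled cuts: [4, 9, 16, 25, 29, 42, 43]

Fragments:
  [0,4): 4 bp
  [4,9): 5 bp
  [9,16): 7 bp
  [16,25): 9 bp
  [25,29): 4 bp
  [29,42): 13 bp
  [42,43): 1 bp
  [43,52): 9 bp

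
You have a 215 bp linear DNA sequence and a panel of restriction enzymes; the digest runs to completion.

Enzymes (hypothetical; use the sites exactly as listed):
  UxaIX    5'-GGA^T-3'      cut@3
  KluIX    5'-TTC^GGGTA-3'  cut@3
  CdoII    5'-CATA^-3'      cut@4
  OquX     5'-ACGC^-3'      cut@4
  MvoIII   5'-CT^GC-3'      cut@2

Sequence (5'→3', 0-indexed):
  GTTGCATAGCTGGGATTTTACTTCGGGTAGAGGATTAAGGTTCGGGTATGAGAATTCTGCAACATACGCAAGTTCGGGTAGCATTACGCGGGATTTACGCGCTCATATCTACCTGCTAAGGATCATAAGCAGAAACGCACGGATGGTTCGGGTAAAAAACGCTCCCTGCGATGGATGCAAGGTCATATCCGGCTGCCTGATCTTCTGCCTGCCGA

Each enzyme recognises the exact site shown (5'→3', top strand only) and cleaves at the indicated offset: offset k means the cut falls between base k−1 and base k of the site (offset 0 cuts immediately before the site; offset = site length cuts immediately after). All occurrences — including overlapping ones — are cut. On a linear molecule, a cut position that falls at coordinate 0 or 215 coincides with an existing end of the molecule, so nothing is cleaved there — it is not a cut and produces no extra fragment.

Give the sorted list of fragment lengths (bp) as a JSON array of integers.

[3,4,4,5,5,5,5,6,6,7,7,7,7,7,8,8,8,8,9,9,10,11,12,12,13,14,15]

Site scan:
  UxaIX GGAT/3: at [12, 31, 90, 119, 140, 172] ⇒ [15, 34, 93, 122, 143, 175]
  KluIX TTCGGGTA/3: at [21, 40, 72, 146] ⇒ [24, 43, 75, 149]
  CdoII CATA/4: at [4, 62, 103, 123, 183] ⇒ [8, 66, 107, 127, 187]
  OquX ACGC/4: at [65, 85, 96, 134, 158] ⇒ [69, 89, 100, 138, 162]
  MvoIII CTGC/2: at [56, 112, 165, 192, 204, 208] ⇒ [58, 114, 167, 194, 206, 210]

All cut coordinates (distinct, sorted): [8, 15, 24, 34, 43, 58, 66, 69, 75, 89, 93, 100, 107, 114, 122, 127, 138, 143, 149, 162, 167, 175, 187, 194, 206, 210]

Fragments:
  [0,8): 8 bp
  [8,15): 7 bp
  [15,24): 9 bp
  [24,34): 10 bp
  [34,43): 9 bp
  [43,58): 15 bp
  [58,66): 8 bp
  [66,69): 3 bp
  [69,75): 6 bp
  [75,89): 14 bp
  [89,93): 4 bp
  [93,100): 7 bp
  [100,107): 7 bp
  [107,114): 7 bp
  [114,122): 8 bp
  [122,127): 5 bp
  [127,138): 11 bp
  [138,143): 5 bp
  [143,149): 6 bp
  [149,162): 13 bp
  [162,167): 5 bp
  [167,175): 8 bp
  [175,187): 12 bp
  [187,194): 7 bp
  [194,206): 12 bp
  [206,210): 4 bp
  [210,215): 5 bp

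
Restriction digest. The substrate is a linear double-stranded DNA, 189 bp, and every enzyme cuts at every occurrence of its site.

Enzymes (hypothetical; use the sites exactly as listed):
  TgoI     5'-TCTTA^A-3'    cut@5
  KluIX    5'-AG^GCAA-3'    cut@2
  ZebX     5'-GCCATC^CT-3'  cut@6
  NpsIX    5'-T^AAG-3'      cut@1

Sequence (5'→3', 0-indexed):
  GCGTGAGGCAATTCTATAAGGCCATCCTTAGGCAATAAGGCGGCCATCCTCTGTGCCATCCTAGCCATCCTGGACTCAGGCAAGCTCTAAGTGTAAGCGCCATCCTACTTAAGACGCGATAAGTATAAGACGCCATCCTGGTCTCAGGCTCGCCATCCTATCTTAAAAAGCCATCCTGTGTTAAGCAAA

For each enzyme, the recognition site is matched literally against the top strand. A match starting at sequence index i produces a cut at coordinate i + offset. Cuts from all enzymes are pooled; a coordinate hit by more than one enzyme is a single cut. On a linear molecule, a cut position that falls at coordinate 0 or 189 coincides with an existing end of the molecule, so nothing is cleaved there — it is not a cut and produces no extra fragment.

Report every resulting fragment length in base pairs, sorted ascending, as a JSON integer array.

Per-enzyme occurrences:
  TgoI TCTTAA/5: at [160] ⇒ [165]
  KluIX AGGCAA/2: at [5, 29, 77] ⇒ [7, 31, 79]
  ZebX GCCATCCT/6: at [20, 42, 54, 63, 98, 131, 151, 169] ⇒ [26, 48, 60, 69, 104, 137, 157, 175]
  NpsIX TAAG/1: at [16, 35, 87, 93, 109, 119, 125, 181] ⇒ [17, 36, 88, 94, 110, 120, 126, 182]

Pooled cuts: [7, 17, 26, 31, 36, 48, 60, 69, 79, 88, 94, 104, 110, 120, 126, 137, 157, 165, 175, 182]

Fragments:
  [0,7): 7 bp
  [7,17): 10 bp
  [17,26): 9 bp
  [26,31): 5 bp
  [31,36): 5 bp
  [36,48): 12 bp
  [48,60): 12 bp
  [60,69): 9 bp
  [69,79): 10 bp
  [79,88): 9 bp
  [88,94): 6 bp
  [94,104): 10 bp
  [104,110): 6 bp
  [110,120): 10 bp
  [120,126): 6 bp
  [126,137): 11 bp
  [137,157): 20 bp
  [157,165): 8 bp
  [165,175): 10 bp
  [175,182): 7 bp
  [182,189): 7 bp

[5,5,6,6,6,7,7,7,8,9,9,9,10,10,10,10,10,11,12,12,20]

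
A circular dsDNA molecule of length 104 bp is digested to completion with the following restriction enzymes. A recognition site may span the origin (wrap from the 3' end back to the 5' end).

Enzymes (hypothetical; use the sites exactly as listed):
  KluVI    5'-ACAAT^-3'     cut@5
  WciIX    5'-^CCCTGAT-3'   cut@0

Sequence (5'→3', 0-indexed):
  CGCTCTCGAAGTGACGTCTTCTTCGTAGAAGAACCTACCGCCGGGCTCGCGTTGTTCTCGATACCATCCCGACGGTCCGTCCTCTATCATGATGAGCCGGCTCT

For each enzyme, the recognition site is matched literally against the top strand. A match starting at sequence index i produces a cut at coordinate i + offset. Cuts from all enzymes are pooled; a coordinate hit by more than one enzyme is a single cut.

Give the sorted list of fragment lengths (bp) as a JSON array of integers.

[104]

Site scan:
  KluVI (ACAAT, off=5): no sites
  WciIX (CCCTGAT, off=0): no sites

All cut coordinates (distinct, sorted): ∅

Fragments:
  no cuts → one circular fragment of 104 bp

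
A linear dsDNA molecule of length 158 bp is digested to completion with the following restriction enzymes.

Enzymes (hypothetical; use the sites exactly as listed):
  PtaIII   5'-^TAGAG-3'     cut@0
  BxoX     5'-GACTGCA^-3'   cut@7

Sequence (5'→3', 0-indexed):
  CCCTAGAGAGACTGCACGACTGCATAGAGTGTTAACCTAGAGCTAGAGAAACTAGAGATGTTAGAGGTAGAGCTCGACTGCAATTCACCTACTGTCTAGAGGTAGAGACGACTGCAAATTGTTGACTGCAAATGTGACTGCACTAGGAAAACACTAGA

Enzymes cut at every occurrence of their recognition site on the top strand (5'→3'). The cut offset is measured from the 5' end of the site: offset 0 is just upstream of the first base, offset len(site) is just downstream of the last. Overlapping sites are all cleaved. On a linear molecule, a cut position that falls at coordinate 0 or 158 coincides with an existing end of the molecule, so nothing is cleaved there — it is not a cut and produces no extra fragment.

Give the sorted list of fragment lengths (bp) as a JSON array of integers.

Site scan:
  PtaIII (TAGAG, off=0): starts [3, 24, 37, 43, 52, 61, 67, 96, 102] → cuts [3, 24, 37, 43, 52, 61, 67, 96, 102]
  BxoX (GACTGCA, off=7): starts [9, 17, 75, 109, 123, 135] → cuts [16, 24, 82, 116, 130, 142]

All cut coordinates (distinct, sorted): [3, 16, 24, 37, 43, 52, 61, 67, 82, 96, 102, 116, 130, 142]

Fragments:
  [0,3): 3 bp
  [3,16): 13 bp
  [16,24): 8 bp
  [24,37): 13 bp
  [37,43): 6 bp
  [43,52): 9 bp
  [52,61): 9 bp
  [61,67): 6 bp
  [67,82): 15 bp
  [82,96): 14 bp
  [96,102): 6 bp
  [102,116): 14 bp
  [116,130): 14 bp
  [130,142): 12 bp
  [142,158): 16 bp

[3,6,6,6,8,9,9,12,13,13,14,14,14,15,16]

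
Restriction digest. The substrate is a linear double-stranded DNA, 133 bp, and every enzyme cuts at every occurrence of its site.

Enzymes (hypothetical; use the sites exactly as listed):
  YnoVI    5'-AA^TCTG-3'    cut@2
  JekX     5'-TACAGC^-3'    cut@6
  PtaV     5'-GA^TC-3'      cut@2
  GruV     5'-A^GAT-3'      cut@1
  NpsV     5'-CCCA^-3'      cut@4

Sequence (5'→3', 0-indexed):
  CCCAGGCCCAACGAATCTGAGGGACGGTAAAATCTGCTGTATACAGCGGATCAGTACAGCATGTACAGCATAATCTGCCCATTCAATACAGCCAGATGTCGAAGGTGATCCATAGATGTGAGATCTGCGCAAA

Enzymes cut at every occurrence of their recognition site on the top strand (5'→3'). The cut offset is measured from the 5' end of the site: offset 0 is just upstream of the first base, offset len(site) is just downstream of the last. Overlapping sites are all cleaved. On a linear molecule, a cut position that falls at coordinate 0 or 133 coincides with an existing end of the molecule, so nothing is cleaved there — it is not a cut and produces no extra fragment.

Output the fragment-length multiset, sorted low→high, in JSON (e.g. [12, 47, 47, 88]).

[2,2,3,4,4,5,6,6,7,8,9,10,10,11,14,15,17]

Scan for sites:
  YnoVI AATCTG/2: at [13, 30, 71] ⇒ [15, 32, 73]
  JekX TACAGC/6: at [41, 54, 63, 86] ⇒ [47, 60, 69, 92]
  PtaV GATC/2: at [48, 106, 121] ⇒ [50, 108, 123]
  GruV AGAT/1: at [93, 113, 120] ⇒ [94, 114, 121]
  NpsV CCCA/4: at [0, 6, 77] ⇒ [4, 10, 81]

All cut coordinates (distinct, sorted): [4, 10, 15, 32, 47, 50, 60, 69, 73, 81, 92, 94, 108, 114, 121, 123]

Fragment lengths:
  [0,4): 4 bp
  [4,10): 6 bp
  [10,15): 5 bp
  [15,32): 17 bp
  [32,47): 15 bp
  [47,50): 3 bp
  [50,60): 10 bp
  [60,69): 9 bp
  [69,73): 4 bp
  [73,81): 8 bp
  [81,92): 11 bp
  [92,94): 2 bp
  [94,108): 14 bp
  [108,114): 6 bp
  [114,121): 7 bp
  [121,123): 2 bp
  [123,133): 10 bp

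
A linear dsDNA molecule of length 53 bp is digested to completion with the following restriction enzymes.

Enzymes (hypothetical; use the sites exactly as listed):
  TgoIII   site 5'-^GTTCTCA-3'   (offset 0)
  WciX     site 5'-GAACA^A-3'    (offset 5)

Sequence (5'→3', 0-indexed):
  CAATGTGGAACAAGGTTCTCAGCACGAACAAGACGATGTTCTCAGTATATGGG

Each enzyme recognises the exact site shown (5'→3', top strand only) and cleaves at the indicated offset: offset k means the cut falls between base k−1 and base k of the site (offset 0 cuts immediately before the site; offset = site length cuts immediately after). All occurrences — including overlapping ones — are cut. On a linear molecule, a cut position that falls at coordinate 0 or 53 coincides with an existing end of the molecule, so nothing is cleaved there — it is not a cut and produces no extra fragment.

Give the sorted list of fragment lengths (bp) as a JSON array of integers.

[2,7,12,16,16]

Per-enzyme occurrences:
  TgoIII GTTCTCA/0: at [14, 37] ⇒ [14, 37]
  WciX GAACAA/5: at [7, 25] ⇒ [12, 30]

Pooled cuts: [12, 14, 30, 37]

Fragments:
  [0,12): 12 bp
  [12,14): 2 bp
  [14,30): 16 bp
  [30,37): 7 bp
  [37,53): 16 bp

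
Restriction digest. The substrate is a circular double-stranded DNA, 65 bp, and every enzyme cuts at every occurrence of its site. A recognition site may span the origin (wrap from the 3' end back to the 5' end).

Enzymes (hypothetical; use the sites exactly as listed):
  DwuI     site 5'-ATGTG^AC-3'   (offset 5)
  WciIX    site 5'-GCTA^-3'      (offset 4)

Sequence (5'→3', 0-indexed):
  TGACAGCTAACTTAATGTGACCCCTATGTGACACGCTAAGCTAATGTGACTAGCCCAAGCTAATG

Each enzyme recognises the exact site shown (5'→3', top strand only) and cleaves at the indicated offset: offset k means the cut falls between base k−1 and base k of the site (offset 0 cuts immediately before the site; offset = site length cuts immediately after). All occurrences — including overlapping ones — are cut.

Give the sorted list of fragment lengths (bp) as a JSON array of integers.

[5,5,5,7,8,10,11,14]

Scan for sites:
  DwuI (ATGTGAC, off=5): starts [14, 25, 43, 62] → cuts [2, 19, 30, 48]
  WciIX (GCTA, off=4): starts [5, 34, 39, 58] → cuts [9, 38, 43, 62]

All cut coordinates (distinct, sorted): [2, 9, 19, 30, 38, 43, 48, 62]

Fragment lengths:
  2→9: 7 bp
  9→19: 10 bp
  19→30: 11 bp
  30→38: 8 bp
  38→43: 5 bp
  43→48: 5 bp
  48→62: 14 bp
  62→2 (wrap): 65-62+2 = 5 bp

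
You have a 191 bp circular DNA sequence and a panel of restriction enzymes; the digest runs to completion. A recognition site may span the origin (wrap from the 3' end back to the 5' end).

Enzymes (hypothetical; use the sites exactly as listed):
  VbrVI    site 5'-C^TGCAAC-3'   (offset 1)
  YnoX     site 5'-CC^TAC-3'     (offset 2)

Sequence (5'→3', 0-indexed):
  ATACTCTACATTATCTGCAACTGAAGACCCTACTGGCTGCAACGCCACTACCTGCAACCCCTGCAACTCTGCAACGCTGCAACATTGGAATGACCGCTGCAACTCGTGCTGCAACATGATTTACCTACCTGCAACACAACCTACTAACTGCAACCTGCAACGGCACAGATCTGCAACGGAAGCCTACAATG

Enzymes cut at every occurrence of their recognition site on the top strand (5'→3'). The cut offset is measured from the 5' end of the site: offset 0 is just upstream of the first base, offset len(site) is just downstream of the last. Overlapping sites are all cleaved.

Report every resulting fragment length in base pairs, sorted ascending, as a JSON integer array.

Per-enzyme occurrences:
  VbrVI (CTGCAAC, off=1): starts [14, 36, 51, 60, 68, 76, 96, 108, 128, 147, 154, 170] → cuts [15, 37, 52, 61, 69, 77, 97, 109, 129, 148, 155, 171]
  YnoX (CCTAC, off=2): starts [28, 123, 139, 182] → cuts [30, 125, 141, 184]

All cut coordinates (distinct, sorted): [15, 30, 37, 52, 61, 69, 77, 97, 109, 125, 129, 141, 148, 155, 171, 184]

Fragment lengths:
  15→30: 15 bp
  30→37: 7 bp
  37→52: 15 bp
  52→61: 9 bp
  61→69: 8 bp
  69→77: 8 bp
  77→97: 20 bp
  97→109: 12 bp
  109→125: 16 bp
  125→129: 4 bp
  129→141: 12 bp
  141→148: 7 bp
  148→155: 7 bp
  155→171: 16 bp
  171→184: 13 bp
  184→15 (wrap): 191-184+15 = 22 bp

[4,7,7,7,8,8,9,12,12,13,15,15,16,16,20,22]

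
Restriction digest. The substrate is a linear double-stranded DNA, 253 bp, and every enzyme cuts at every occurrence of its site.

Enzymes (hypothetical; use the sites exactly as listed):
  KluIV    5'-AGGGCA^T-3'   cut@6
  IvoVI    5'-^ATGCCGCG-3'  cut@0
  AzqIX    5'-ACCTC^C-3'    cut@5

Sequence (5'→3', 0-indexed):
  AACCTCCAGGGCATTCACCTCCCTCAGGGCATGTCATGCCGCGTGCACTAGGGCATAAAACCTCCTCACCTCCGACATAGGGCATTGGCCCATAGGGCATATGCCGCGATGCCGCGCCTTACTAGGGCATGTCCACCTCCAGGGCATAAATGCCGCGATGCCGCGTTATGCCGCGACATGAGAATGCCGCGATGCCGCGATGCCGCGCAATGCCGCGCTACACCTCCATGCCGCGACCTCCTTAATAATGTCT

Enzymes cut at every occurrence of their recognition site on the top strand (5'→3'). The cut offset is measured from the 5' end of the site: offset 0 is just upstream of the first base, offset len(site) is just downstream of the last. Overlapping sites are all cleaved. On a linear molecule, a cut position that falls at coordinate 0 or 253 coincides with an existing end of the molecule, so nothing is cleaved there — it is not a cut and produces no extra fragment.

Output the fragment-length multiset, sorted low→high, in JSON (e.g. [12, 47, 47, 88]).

[1,1,3,4,6,7,7,8,8,8,8,8,8,9,10,10,10,10,12,13,13,15,16,17,20,21]

Scan for sites:
  KluIV AGGGCAT/6: at [7, 25, 49, 78, 93, 123, 140] ⇒ [13, 31, 55, 84, 99, 129, 146]
  IvoVI ATGCCGCG/0: at [35, 100, 108, 149, 157, 167, 183, 191, 199, 209, 227] ⇒ [35, 100, 108, 149, 157, 167, 183, 191, 199, 209, 227]
  AzqIX ACCTCC/5: at [1, 16, 59, 67, 134, 221, 235] ⇒ [6, 21, 64, 72, 139, 226, 240]

Pooled cuts: [6, 13, 21, 31, 35, 55, 64, 72, 84, 99, 100, 108, 129, 139, 146, 149, 157, 167, 183, 191, 199, 209, 226, 227, 240]

Fragment lengths:
  [0,6): 6 bp
  [6,13): 7 bp
  [13,21): 8 bp
  [21,31): 10 bp
  [31,35): 4 bp
  [35,55): 20 bp
  [55,64): 9 bp
  [64,72): 8 bp
  [72,84): 12 bp
  [84,99): 15 bp
  [99,100): 1 bp
  [100,108): 8 bp
  [108,129): 21 bp
  [129,139): 10 bp
  [139,146): 7 bp
  [146,149): 3 bp
  [149,157): 8 bp
  [157,167): 10 bp
  [167,183): 16 bp
  [183,191): 8 bp
  [191,199): 8 bp
  [199,209): 10 bp
  [209,226): 17 bp
  [226,227): 1 bp
  [227,240): 13 bp
  [240,253): 13 bp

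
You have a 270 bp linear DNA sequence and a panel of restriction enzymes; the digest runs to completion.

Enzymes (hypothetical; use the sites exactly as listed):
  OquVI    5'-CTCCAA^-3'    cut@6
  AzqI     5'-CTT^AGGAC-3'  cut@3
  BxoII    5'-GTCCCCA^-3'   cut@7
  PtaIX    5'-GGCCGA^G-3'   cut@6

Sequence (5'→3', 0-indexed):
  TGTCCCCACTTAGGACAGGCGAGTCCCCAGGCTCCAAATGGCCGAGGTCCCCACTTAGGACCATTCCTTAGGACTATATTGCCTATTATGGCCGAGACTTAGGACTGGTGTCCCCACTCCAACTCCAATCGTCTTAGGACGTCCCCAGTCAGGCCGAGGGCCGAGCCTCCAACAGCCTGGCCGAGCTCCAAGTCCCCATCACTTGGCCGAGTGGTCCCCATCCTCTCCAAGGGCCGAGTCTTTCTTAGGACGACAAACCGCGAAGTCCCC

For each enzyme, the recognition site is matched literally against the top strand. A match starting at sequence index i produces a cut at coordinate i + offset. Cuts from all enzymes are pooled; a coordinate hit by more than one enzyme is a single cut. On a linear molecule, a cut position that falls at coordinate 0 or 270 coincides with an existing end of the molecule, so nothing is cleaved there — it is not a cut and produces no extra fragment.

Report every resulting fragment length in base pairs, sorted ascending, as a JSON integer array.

[3,3,5,6,6,7,7,7,7,7,8,8,8,8,8,9,10,10,10,12,12,12,13,16,18,24,26]

Site scan:
  OquVI CTCCAA/6: at [31, 116, 122, 166, 185, 224] ⇒ [37, 122, 128, 172, 191, 230]
  AzqI CTTAGGAC/3: at [8, 53, 66, 97, 132, 243] ⇒ [11, 56, 69, 100, 135, 246]
  BxoII GTCCCCA/7: at [1, 22, 46, 109, 140, 191, 213] ⇒ [8, 29, 53, 116, 147, 198, 220]
  PtaIX GGCCGAG/6: at [39, 89, 151, 158, 178, 204, 231] ⇒ [45, 95, 157, 164, 184, 210, 237]

Pooled cuts: [8, 11, 29, 37, 45, 53, 56, 69, 95, 100, 116, 122, 128, 135, 147, 157, 164, 172, 184, 191, 198, 210, 220, 230, 237, 246]

Fragments:
  [0,8): 8 bp
  [8,11): 3 bp
  [11,29): 18 bp
  [29,37): 8 bp
  [37,45): 8 bp
  [45,53): 8 bp
  [53,56): 3 bp
  [56,69): 13 bp
  [69,95): 26 bp
  [95,100): 5 bp
  [100,116): 16 bp
  [116,122): 6 bp
  [122,128): 6 bp
  [128,135): 7 bp
  [135,147): 12 bp
  [147,157): 10 bp
  [157,164): 7 bp
  [164,172): 8 bp
  [172,184): 12 bp
  [184,191): 7 bp
  [191,198): 7 bp
  [198,210): 12 bp
  [210,220): 10 bp
  [220,230): 10 bp
  [230,237): 7 bp
  [237,246): 9 bp
  [246,270): 24 bp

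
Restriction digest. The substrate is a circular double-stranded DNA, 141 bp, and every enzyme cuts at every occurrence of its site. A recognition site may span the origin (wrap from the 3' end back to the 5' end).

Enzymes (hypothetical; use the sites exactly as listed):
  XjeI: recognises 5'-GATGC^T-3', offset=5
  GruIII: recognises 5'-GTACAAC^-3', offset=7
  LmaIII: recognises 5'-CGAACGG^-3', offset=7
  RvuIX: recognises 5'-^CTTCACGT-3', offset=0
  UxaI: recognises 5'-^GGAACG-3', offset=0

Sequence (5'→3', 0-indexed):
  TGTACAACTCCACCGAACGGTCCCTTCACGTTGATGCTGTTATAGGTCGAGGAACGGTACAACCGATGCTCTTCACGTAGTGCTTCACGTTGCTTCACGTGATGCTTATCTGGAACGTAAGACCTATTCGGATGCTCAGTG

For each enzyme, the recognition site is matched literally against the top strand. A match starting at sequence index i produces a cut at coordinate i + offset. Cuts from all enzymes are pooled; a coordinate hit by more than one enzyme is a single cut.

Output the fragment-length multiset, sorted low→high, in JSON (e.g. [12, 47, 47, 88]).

[1,3,6,6,10,12,12,13,13,13,14,14,24]

Site scan:
  XjeI GATGCT/5: at [32, 64, 100, 130] ⇒ [37, 69, 105, 135]
  GruIII GTACAAC/7: at [1, 56] ⇒ [8, 63]
  LmaIII CGAACGG/7: at [13] ⇒ [20]
  RvuIX CTTCACGT/0: at [23, 70, 82, 92] ⇒ [23, 70, 82, 92]
  UxaI GGAACG/0: at [50, 111] ⇒ [50, 111]

Pooled cuts: [8, 20, 23, 37, 50, 63, 69, 70, 82, 92, 105, 111, 135]

Fragment lengths:
  8→20: 12 bp
  20→23: 3 bp
  23→37: 14 bp
  37→50: 13 bp
  50→63: 13 bp
  63→69: 6 bp
  69→70: 1 bp
  70→82: 12 bp
  82→92: 10 bp
  92→105: 13 bp
  105→111: 6 bp
  111→135: 24 bp
  135→8 (wrap): 141-135+8 = 14 bp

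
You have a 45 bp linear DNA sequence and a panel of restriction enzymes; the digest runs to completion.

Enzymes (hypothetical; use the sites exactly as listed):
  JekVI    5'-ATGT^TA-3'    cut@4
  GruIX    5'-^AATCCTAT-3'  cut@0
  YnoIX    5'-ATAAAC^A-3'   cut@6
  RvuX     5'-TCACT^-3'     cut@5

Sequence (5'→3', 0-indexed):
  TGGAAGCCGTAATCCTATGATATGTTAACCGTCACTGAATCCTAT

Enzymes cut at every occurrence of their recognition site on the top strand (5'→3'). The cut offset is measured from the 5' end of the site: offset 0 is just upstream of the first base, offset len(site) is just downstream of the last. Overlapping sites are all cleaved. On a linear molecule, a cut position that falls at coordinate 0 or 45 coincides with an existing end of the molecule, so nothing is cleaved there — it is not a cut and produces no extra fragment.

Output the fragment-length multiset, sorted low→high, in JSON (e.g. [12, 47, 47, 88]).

[1,8,10,11,15]

Site scan:
  JekVI (ATGTTA, off=4): starts [21] → cuts [25]
  GruIX (AATCCTAT, off=0): starts [10, 37] → cuts [10, 37]
  YnoIX (ATAAACA, off=6): no sites
  RvuX (TCACT, off=5): starts [31] → cuts [36]

All cut coordinates (distinct, sorted): [10, 25, 36, 37]

Fragments:
  [0,10): 10 bp
  [10,25): 15 bp
  [25,36): 11 bp
  [36,37): 1 bp
  [37,45): 8 bp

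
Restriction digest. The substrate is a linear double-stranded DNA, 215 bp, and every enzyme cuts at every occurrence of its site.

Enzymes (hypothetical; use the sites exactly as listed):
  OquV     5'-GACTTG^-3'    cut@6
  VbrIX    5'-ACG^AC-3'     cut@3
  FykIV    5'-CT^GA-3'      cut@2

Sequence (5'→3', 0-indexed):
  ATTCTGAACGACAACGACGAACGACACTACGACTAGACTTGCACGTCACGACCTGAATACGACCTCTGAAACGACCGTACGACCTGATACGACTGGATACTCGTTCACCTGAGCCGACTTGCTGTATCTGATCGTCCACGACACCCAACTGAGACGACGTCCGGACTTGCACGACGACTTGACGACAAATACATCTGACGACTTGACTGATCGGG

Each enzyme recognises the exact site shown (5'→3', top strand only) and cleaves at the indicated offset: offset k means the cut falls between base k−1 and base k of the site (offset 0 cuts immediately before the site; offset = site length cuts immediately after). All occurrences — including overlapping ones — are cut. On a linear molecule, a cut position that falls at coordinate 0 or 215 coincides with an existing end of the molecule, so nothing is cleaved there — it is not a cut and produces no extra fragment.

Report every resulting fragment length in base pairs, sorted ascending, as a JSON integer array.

[3,3,3,4,4,4,4,5,5,5,5,6,6,6,6,6,7,7,7,8,8,8,9,10,10,11,11,12,13,19]

Site scan:
  OquV GACTTG/6: at [35, 115, 163, 175, 199] ⇒ [41, 121, 169, 181, 205]
  VbrIX ACGAC/3: at [7, 13, 20, 28, 47, 58, 70, 78, 88, 137, 153, 170, 173, 181, 197] ⇒ [10, 16, 23, 31, 50, 61, 73, 81, 91, 140, 156, 173, 176, 184, 200]
  FykIV CTGA/2: at [3, 52, 65, 83, 108, 127, 148, 194, 206] ⇒ [5, 54, 67, 85, 110, 129, 150, 196, 208]

All cut coordinates (distinct, sorted): [5, 10, 16, 23, 31, 41, 50, 54, 61, 67, 73, 81, 85, 91, 110, 121, 129, 140, 150, 156, 169, 173, 176, 181, 184, 196, 200, 205, 208]

Fragment lengths:
  [0,5): 5 bp
  [5,10): 5 bp
  [10,16): 6 bp
  [16,23): 7 bp
  [23,31): 8 bp
  [31,41): 10 bp
  [41,50): 9 bp
  [50,54): 4 bp
  [54,61): 7 bp
  [61,67): 6 bp
  [67,73): 6 bp
  [73,81): 8 bp
  [81,85): 4 bp
  [85,91): 6 bp
  [91,110): 19 bp
  [110,121): 11 bp
  [121,129): 8 bp
  [129,140): 11 bp
  [140,150): 10 bp
  [150,156): 6 bp
  [156,169): 13 bp
  [169,173): 4 bp
  [173,176): 3 bp
  [176,181): 5 bp
  [181,184): 3 bp
  [184,196): 12 bp
  [196,200): 4 bp
  [200,205): 5 bp
  [205,208): 3 bp
  [208,215): 7 bp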